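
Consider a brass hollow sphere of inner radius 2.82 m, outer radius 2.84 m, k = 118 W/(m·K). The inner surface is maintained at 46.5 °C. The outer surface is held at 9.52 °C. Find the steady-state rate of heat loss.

Q = 4πk·ΔT/(1/r₁ − 1/r₂) = 4π × 118 × 36.98 / (1/2.82 − 1/2.84) = 2.20×10^7 W

Q = 2.20×10^7 W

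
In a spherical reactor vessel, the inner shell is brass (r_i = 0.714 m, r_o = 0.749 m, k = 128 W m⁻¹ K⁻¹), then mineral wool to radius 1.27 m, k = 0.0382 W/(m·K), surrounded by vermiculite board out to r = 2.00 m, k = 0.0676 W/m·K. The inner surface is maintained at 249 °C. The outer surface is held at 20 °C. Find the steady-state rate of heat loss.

Series thermal resistances, inner to outer:
  R_brass = (1/0.714 − 1/0.749)/(4πk) = 0.06545/(4π·128) = 4.069×10^-5 K/W
  R_mineral wool = (1/0.749 − 1/1.27)/(4πk) = 0.5477/(4π·0.0382) = 1.141 K/W
  R_vermiculite board = (1/1.27 − 1/2.00)/(4πk) = 0.2874/(4π·0.0676) = 0.3383 K/W
ΣR = 4.069×10^-5 + 1.141 + 0.3383 = 1.479 K/W
Q = ΔT/ΣR = (249 °C − 20 °C)/1.479 = 155 W

Q = 155 W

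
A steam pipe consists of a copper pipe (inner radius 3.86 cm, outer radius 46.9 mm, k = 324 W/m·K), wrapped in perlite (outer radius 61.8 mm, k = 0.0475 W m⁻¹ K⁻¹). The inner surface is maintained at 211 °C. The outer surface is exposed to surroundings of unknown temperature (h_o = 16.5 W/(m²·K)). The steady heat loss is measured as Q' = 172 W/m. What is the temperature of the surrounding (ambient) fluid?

T_out = 25.1 °C

Series resistances:
  R'_copper = ln(0.0469/0.0386)/(2πk) = 0.1948/(2π·324) = 9.567×10^-5 m·K/W
  R'_perlite = ln(0.0618/0.0469)/(2πk) = 0.2759/(2π·0.0475) = 0.9244 m·K/W
  R'_conv,out = 1/(2πr h) = 1/(2π·0.0618·16.5) = 0.1561 m·K/W
ΣR = 1.081 m·K/W
ΔT = Q'·ΣR = 172 × 1.081 = 185.9 K
Heat flows outward, so T_out = T_in − ΔT = 211 − 185.9 = 25.1 °C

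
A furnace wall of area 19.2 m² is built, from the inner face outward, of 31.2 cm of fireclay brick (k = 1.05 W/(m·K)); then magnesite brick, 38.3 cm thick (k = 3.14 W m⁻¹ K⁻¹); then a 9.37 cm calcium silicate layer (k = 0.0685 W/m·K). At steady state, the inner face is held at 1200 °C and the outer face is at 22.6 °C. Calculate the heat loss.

Resistance network (inner→outer):
  R_fireclay brick = L/(kA) = 0.312/(1.05·19.2) = 0.01548 K/W
  R_magnesite brick = L/(kA) = 0.383/(3.14·19.2) = 0.006353 K/W
  R_calcium silicate = L/(kA) = 0.0937/(0.0685·19.2) = 0.07124 K/W
ΣR = 0.01548 + 0.006353 + 0.07124 = 0.09307 K/W
Q = ΔT/ΣR = (1200 °C − 22.6 °C)/0.09307 = 12700 W

Q = 12.7 kW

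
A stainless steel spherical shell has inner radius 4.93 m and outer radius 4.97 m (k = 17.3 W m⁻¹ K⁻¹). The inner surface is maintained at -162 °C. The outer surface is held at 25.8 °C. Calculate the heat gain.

Q = 25000 kW

Q = 4πk·ΔT/(1/r₁ − 1/r₂) = 4π × 17.3 × 187.8 / (1/4.93 − 1/4.97) = 2.50×10^7 W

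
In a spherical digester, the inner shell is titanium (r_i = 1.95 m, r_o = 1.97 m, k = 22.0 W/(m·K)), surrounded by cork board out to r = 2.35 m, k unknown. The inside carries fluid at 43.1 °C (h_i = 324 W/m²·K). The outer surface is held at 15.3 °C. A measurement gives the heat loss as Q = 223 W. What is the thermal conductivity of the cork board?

ΣR = ΔT/Q = |43.1 − 15.3|/223 = 0.1247 K/W
Known resistances:
  R_conv,in = 1/(4πr²h) = 1/(4π·1.95²·324) = 6.459×10^-5 K/W
  R_titanium = (1/1.95 − 1/1.97)/(4πk) = 0.005206/(4π·22.0) = 1.883×10^-5 K/W
R_cork board = ΣR − ΣR_known = 0.1247 − 8.342×10^-5 = 0.1246 K/W
(1/r₁−1/r₂)/(4πk) = 0.1246 ⇒ k = 0.08208/(4π·0.1246) = 0.0524 W/m·K

k = 0.0524 W/m·K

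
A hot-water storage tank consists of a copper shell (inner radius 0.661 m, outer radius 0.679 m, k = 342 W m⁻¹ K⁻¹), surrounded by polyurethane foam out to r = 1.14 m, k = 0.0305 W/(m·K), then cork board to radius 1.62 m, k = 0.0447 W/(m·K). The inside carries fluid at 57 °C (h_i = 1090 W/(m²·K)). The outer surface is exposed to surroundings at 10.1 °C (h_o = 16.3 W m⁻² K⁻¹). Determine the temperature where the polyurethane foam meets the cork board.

T = 20.9 °C

Series thermal resistances, inner to outer:
  R_conv,in = 1/(4πr²h) = 1/(4π·0.661²·1090) = 1.671×10^-4 K/W
  R_copper = (1/0.661 − 1/0.679)/(4πk) = 0.04011/(4π·342) = 9.332×10^-6 K/W
  R_polyurethane foam = (1/0.679 − 1/1.14)/(4πk) = 0.5956/(4π·0.0305) = 1.554 K/W
  R_cork board = (1/1.14 − 1/1.62)/(4πk) = 0.2599/(4π·0.0447) = 0.4627 K/W
  R_conv,out = 1/(4πr²h) = 1/(4π·1.62²·16.3) = 0.001860 K/W
ΣR = 1.671×10^-4 + 9.332×10^-6 + 1.554 + 0.4627 + 0.001860 = 2.019 K/W
Q = ΔT/ΣR = (57 °C − 10.1 °C)/2.019 = 23.23 W
From the inner boundary to the polyurethane foam/cork board interface, ΣR_partial = 1.554 K/W.
T_interface = T_in − Q·ΣR_partial = 57 °C − (23.23)(1.554) = 20.9 °C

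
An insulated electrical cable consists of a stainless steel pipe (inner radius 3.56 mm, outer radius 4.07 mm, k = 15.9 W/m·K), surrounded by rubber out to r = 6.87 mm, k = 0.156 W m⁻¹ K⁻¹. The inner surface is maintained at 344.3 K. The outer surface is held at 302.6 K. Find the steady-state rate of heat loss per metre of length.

Q' = 77.9 W/m

Resistance network (inner→outer):
  R'_stainless steel = ln(0.00407/0.00356)/(2πk) = 0.1339/(2π·15.9) = 0.001340 m·K/W
  R'_rubber = ln(0.00687/0.00407)/(2πk) = 0.5235/(2π·0.156) = 0.5341 m·K/W
ΣR = 0.001340 + 0.5341 = 0.5354 m·K/W
Q' = ΔT/ΣR = (344.3 K − 302.6 K)/0.5354 = 77.9 W/m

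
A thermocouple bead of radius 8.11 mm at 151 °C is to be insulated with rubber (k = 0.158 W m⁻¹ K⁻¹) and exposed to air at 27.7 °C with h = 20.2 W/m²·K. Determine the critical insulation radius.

r_cr = 1.56 cm

For a sphere, r_cr = 2k_ins/h = 2·0.158/20.2 = 0.0156 m = 1.56 cm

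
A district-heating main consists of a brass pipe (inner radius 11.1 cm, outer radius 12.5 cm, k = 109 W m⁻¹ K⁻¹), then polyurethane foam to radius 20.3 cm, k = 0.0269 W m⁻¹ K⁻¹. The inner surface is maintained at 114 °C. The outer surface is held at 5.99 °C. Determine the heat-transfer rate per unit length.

Series thermal resistances, inner to outer:
  R'_brass = ln(0.125/0.111)/(2πk) = 0.1188/(2π·109) = 1.734×10^-4 m·K/W
  R'_polyurethane foam = ln(0.203/0.125)/(2πk) = 0.4849/(2π·0.0269) = 2.869 m·K/W
ΣR = 1.734×10^-4 + 2.869 = 2.869 m·K/W
Q' = ΔT/ΣR = (114 °C − 5.99 °C)/2.869 = 37.6 W/m

Q' = 37.6 W/m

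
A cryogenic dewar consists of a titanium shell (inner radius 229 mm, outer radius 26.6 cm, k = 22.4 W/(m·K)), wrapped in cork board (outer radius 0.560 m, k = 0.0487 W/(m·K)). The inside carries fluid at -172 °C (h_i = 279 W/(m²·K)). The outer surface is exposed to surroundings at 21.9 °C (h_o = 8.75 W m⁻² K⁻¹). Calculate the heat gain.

Q = 59.4 W

Treat each layer as a resistance in series:
  R_conv,in = 1/(4πr²h) = 1/(4π·0.229²·279) = 0.005439 K/W
  R_titanium = (1/0.229 − 1/0.266)/(4πk) = 0.6074/(4π·22.4) = 0.002158 K/W
  R_cork board = (1/0.266 − 1/0.560)/(4πk) = 1.974/(4π·0.0487) = 3.225 K/W
  R_conv,out = 1/(4πr²h) = 1/(4π·0.560²·8.75) = 0.02900 K/W
ΣR = 0.005439 + 0.002158 + 3.225 + 0.02900 = 3.262 K/W
Q = ΔT/ΣR = (-172 °C − 21.9 °C)/3.262 = -59.4 W
(Negative Q ⇒ heat flows inward; heat gain = 59.4 W.)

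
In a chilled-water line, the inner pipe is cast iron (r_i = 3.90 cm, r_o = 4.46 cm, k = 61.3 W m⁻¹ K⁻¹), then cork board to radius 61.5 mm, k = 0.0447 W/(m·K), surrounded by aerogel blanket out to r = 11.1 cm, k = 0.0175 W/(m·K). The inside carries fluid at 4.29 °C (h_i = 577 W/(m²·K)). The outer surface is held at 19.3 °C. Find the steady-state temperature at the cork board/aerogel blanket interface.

T = 6.94 °C

Treat each layer as a resistance in series:
  R'_conv,in = 1/(2πr h) = 1/(2π·0.0390·577) = 0.007073 m·K/W
  R'_cast iron = ln(0.0446/0.0390)/(2πk) = 0.1342/(2π·61.3) = 3.484×10^-4 m·K/W
  R'_cork board = ln(0.0615/0.0446)/(2πk) = 0.3213/(2π·0.0447) = 1.144 m·K/W
  R'_aerogel blanket = ln(0.111/0.0615)/(2πk) = 0.5905/(2π·0.0175) = 5.370 m·K/W
ΣR = 0.007073 + 3.484×10^-4 + 1.144 + 5.370 = 6.521 m·K/W
Q' = ΔT/ΣR = (4.29 °C − 19.3 °C)/6.521 = -2.302 W/m
From the inner boundary to the cork board/aerogel blanket interface, ΣR_partial = 1.151 m·K/W.
T_interface = T_in − Q'·ΣR_partial = 4.29 °C − (-2.302)(1.151) = 6.94 °C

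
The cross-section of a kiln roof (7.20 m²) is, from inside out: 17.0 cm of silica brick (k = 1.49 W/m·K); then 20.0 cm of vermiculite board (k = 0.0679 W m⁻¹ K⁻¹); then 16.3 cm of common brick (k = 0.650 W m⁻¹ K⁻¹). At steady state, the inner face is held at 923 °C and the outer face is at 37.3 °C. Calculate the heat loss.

Q = 1930 W

Resistance network (inner→outer):
  R_silica brick = L/(kA) = 0.170/(1.49·7.20) = 0.01585 K/W
  R_vermiculite board = L/(kA) = 0.200/(0.0679·7.20) = 0.4091 K/W
  R_common brick = L/(kA) = 0.163/(0.650·7.20) = 0.03483 K/W
ΣR = 0.01585 + 0.4091 + 0.03483 = 0.4598 K/W
Q = ΔT/ΣR = (923 °C − 37.3 °C)/0.4598 = 1930 W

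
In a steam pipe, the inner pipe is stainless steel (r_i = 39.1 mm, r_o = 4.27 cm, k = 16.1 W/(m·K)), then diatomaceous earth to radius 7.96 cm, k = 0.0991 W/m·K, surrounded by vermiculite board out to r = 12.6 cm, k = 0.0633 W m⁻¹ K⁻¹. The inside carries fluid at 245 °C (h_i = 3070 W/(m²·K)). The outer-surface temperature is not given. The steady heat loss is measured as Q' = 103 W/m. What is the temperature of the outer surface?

T_out = 22.8 °C

Sum the resistances:
  R'_conv,in = 1/(2πr h) = 1/(2π·0.0391·3070) = 0.001326 m·K/W
  R'_stainless steel = ln(0.0427/0.0391)/(2πk) = 0.08808/(2π·16.1) = 8.707×10^-4 m·K/W
  R'_diatomaceous earth = ln(0.0796/0.0427)/(2πk) = 0.6228/(2π·0.0991) = 1.000 m·K/W
  R'_vermiculite board = ln(0.126/0.0796)/(2πk) = 0.4593/(2π·0.0633) = 1.155 m·K/W
ΣR = 2.157 m·K/W
ΔT = Q'·ΣR = 103 × 2.157 = 222.2 K
Heat flows outward, so T_out = T_in − ΔT = 245 − 222.2 = 22.8 °C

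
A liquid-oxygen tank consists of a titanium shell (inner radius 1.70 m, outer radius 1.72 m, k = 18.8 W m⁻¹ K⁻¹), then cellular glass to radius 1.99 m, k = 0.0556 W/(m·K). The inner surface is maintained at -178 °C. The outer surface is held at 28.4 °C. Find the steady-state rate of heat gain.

Resistance network (inner→outer):
  R_titanium = (1/1.70 − 1/1.72)/(4πk) = 0.006840/(4π·18.8) = 2.895×10^-5 K/W
  R_cellular glass = (1/1.72 − 1/1.99)/(4πk) = 0.07888/(4π·0.0556) = 0.1129 K/W
ΣR = 2.895×10^-5 + 0.1129 = 0.1129 K/W
Q = ΔT/ΣR = (-178 °C − 28.4 °C)/0.1129 = -1830 W
(Negative Q ⇒ heat flows inward; heat gain = 1830 W.)

Q = 1830 W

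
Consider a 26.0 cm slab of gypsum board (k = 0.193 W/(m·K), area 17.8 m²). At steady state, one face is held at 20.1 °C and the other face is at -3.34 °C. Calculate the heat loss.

Q = kA·ΔT/L = 0.193 × 17.8 × |20.1 °C − -3.34 °C| / 0.260 = 310 W

Q = 310 W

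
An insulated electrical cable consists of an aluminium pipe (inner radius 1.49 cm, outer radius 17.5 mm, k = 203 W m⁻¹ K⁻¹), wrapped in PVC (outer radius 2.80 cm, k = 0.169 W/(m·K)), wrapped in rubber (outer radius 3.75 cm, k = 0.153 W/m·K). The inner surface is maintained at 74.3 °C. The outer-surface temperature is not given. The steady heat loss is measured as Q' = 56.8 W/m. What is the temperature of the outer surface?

T_out = 31.9 °C

Sum the resistances:
  R'_aluminium = ln(0.0175/0.0149)/(2πk) = 0.1608/(2π·203) = 1.261×10^-4 m·K/W
  R'_PVC = ln(0.0280/0.0175)/(2πk) = 0.4700/(2π·0.169) = 0.4426 m·K/W
  R'_rubber = ln(0.0375/0.0280)/(2πk) = 0.2921/(2π·0.153) = 0.3039 m·K/W
ΣR = 0.7466 m·K/W
ΔT = Q'·ΣR = 56.8 × 0.7466 = 42.41 K
Heat flows outward, so T_out = T_in − ΔT = 74.3 − 42.41 = 31.9 °C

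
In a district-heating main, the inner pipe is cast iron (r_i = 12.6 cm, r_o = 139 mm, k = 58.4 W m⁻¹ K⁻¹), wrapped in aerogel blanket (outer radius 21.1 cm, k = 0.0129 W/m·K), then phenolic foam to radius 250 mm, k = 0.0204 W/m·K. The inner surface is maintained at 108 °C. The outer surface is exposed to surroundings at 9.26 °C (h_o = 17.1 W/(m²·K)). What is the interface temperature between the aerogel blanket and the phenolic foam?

T = 29.9 °C

Treat each layer as a resistance in series:
  R'_cast iron = ln(0.139/0.126)/(2πk) = 0.09819/(2π·58.4) = 2.676×10^-4 m·K/W
  R'_aerogel blanket = ln(0.211/0.139)/(2πk) = 0.4174/(2π·0.0129) = 5.150 m·K/W
  R'_phenolic foam = ln(0.250/0.211)/(2πk) = 0.1696/(2π·0.0204) = 1.323 m·K/W
  R'_conv,out = 1/(2πr h) = 1/(2π·0.250·17.1) = 0.03723 m·K/W
ΣR = 2.676×10^-4 + 5.150 + 1.323 + 0.03723 = 6.510 m·K/W
Q' = ΔT/ΣR = (108 °C − 9.26 °C)/6.510 = 15.17 W/m
From the inner boundary to the aerogel blanket/phenolic foam interface, ΣR_partial = 5.150 m·K/W.
T_interface = T_in − Q'·ΣR_partial = 108 °C − (15.17)(5.150) = 29.9 °C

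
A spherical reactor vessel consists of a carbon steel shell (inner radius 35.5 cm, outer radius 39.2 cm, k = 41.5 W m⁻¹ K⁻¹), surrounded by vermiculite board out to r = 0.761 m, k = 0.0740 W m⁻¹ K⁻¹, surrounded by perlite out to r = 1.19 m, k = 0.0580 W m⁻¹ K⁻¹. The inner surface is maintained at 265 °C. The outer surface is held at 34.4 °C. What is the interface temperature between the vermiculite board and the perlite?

T = 110 °C

Treat each layer as a resistance in series:
  R_carbon steel = (1/0.355 − 1/0.392)/(4πk) = 0.2659/(4π·41.5) = 5.098×10^-4 K/W
  R_vermiculite board = (1/0.392 − 1/0.761)/(4πk) = 1.237/(4π·0.0740) = 1.330 K/W
  R_perlite = (1/0.761 − 1/1.19)/(4πk) = 0.4737/(4π·0.0580) = 0.6500 K/W
ΣR = 5.098×10^-4 + 1.330 + 0.6500 = 1.981 K/W
Q = ΔT/ΣR = (265 °C − 34.4 °C)/1.981 = 116.4 W
From the inner boundary to the vermiculite board/perlite interface, ΣR_partial = 1.331 K/W.
T_interface = T_in − Q·ΣR_partial = 265 °C − (116.4)(1.331) = 110 °C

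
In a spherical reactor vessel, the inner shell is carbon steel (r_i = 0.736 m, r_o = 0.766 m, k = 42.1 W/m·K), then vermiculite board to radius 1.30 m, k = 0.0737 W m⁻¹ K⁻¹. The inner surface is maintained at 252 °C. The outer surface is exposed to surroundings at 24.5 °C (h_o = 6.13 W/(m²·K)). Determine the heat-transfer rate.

Resistance network (inner→outer):
  R_carbon steel = (1/0.736 − 1/0.766)/(4πk) = 0.05321/(4π·42.1) = 1.006×10^-4 K/W
  R_vermiculite board = (1/0.766 − 1/1.30)/(4πk) = 0.5363/(4π·0.0737) = 0.5790 K/W
  R_conv,out = 1/(4πr²h) = 1/(4π·1.30²·6.13) = 0.007681 K/W
ΣR = 1.006×10^-4 + 0.5790 + 0.007681 = 0.5868 K/W
Q = ΔT/ΣR = (252 °C − 24.5 °C)/0.5868 = 388 W

Q = 388 W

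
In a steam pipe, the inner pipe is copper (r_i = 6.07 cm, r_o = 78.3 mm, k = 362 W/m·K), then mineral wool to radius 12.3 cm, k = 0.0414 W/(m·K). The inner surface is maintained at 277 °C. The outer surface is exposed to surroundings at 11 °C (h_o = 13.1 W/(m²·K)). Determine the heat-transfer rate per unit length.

Resistance network (inner→outer):
  R'_copper = ln(0.0783/0.0607)/(2πk) = 0.2546/(2π·362) = 1.119×10^-4 m·K/W
  R'_mineral wool = ln(0.123/0.0783)/(2πk) = 0.4516/(2π·0.0414) = 1.736 m·K/W
  R'_conv,out = 1/(2πr h) = 1/(2π·0.123·13.1) = 0.09877 m·K/W
ΣR = 1.119×10^-4 + 1.736 + 0.09877 = 1.835 m·K/W
Q' = ΔT/ΣR = (277 °C − 11 °C)/1.835 = 145 W/m

Q' = 145 W/m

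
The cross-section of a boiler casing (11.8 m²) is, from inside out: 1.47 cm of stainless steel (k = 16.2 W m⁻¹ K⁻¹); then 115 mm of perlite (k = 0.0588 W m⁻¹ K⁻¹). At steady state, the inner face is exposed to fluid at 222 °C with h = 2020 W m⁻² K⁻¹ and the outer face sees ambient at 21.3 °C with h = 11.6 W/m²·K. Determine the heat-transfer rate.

Q = 1160 W

Resistance network (inner→outer):
  R_conv,in = 1/(hA) = 1/(2020·11.8) = 4.195×10^-5 K/W
  R_stainless steel = L/(kA) = 0.0147/(16.2·11.8) = 7.690×10^-5 K/W
  R_perlite = L/(kA) = 0.115/(0.0588·11.8) = 0.1657 K/W
  R_conv,out = 1/(hA) = 1/(11.6·11.8) = 0.007306 K/W
ΣR = 4.195×10^-5 + 7.690×10^-5 + 0.1657 + 0.007306 = 0.1731 K/W
Q = ΔT/ΣR = (222 °C − 21.3 °C)/0.1731 = 1160 W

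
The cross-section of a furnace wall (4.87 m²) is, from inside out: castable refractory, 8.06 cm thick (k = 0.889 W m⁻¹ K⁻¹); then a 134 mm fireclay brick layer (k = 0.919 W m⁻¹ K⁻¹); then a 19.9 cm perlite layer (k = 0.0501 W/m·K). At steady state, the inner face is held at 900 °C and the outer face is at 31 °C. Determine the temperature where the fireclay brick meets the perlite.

Series thermal resistances, inner to outer:
  R_castable refractory = L/(kA) = 0.0806/(0.889·4.87) = 0.01862 K/W
  R_fireclay brick = L/(kA) = 0.134/(0.919·4.87) = 0.02994 K/W
  R_perlite = L/(kA) = 0.199/(0.0501·4.87) = 0.8156 K/W
ΣR = 0.01862 + 0.02994 + 0.8156 = 0.8642 K/W
Q = ΔT/ΣR = (900 °C − 31 °C)/0.8642 = 1006 W
From the inner boundary to the fireclay brick/perlite interface, ΣR_partial = 0.04856 K/W.
T_interface = T_in − Q·ΣR_partial = 900 °C − (1006)(0.04856) = 851 °C

T = 851 °C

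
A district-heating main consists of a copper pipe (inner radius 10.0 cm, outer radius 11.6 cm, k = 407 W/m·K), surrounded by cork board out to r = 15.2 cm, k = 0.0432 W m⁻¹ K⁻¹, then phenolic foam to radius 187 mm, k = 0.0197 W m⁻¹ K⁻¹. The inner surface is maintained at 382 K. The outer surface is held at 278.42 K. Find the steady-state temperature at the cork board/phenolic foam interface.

Treat each layer as a resistance in series:
  R'_copper = ln(0.116/0.100)/(2πk) = 0.1484/(2π·407) = 5.804×10^-5 m·K/W
  R'_cork board = ln(0.152/0.116)/(2πk) = 0.2703/(2π·0.0432) = 0.9958 m·K/W
  R'_phenolic foam = ln(0.187/0.152)/(2πk) = 0.2072/(2π·0.0197) = 1.674 m·K/W
ΣR = 5.804×10^-5 + 0.9958 + 1.674 = 2.670 m·K/W
Q' = ΔT/ΣR = (382 K − 278.42 K)/2.670 = 38.79 W/m
From the inner boundary to the cork board/phenolic foam interface, ΣR_partial = 0.9959 m·K/W.
T_interface = T_in − Q'·ΣR_partial = 382 K − (38.79)(0.9959) = 343.4 K

T = 343.4 K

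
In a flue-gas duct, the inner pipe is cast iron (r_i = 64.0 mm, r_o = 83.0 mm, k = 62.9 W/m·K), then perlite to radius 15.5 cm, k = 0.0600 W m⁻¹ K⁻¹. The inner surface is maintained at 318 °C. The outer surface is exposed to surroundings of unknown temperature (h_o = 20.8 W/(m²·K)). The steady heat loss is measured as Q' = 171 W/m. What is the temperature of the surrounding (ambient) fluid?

Sum the resistances:
  R'_cast iron = ln(0.0830/0.0640)/(2πk) = 0.2600/(2π·62.9) = 6.578×10^-4 m·K/W
  R'_perlite = ln(0.155/0.0830)/(2πk) = 0.6246/(2π·0.0600) = 1.657 m·K/W
  R'_conv,out = 1/(2πr h) = 1/(2π·0.155·20.8) = 0.04937 m·K/W
ΣR = 1.707 m·K/W
ΔT = Q'·ΣR = 171 × 1.707 = 291.9 K
Heat flows outward, so T_out = T_in − ΔT = 318 − 291.9 = 26.1 °C

T_out = 26.1 °C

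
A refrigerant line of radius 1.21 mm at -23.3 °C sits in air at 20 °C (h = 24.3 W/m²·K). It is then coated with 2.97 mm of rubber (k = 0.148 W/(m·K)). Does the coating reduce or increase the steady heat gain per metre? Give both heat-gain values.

increases: 8.00 → 14.9 W/m

Critical radius for a cylinder: r_cr = k/h = 0.00609 m = 0.609 cm.
Outer radius after coating: r₂ = 0.00121 + 0.00297 = 0.00418 m.
Since r₁ < r_cr and r₂ ≤ r_cr, the coating moves toward the maximum at r_cr — heat gain rises.
Bare: R = 1/(2πr₁h) = 5.413 m·K/W; Q = 43.3/5.413 = 8.00 W/m.
Coated: R = R_cond + R_conv = 2.900 m·K/W; Q = 43.3/2.900 = 14.9 W/m.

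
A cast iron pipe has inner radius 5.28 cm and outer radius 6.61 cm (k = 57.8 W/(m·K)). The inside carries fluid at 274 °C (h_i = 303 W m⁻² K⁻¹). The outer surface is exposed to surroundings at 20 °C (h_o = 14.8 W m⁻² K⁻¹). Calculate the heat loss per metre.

Resistance network (inner→outer):
  R'_conv,in = 1/(2πr h) = 1/(2π·0.0528·303) = 0.009948 m·K/W
  R'_cast iron = ln(0.0661/0.0528)/(2πk) = 0.2247/(2π·57.8) = 6.186×10^-4 m·K/W
  R'_conv,out = 1/(2πr h) = 1/(2π·0.0661·14.8) = 0.1627 m·K/W
ΣR = 0.009948 + 6.186×10^-4 + 0.1627 = 0.1733 m·K/W
Q' = ΔT/ΣR = (274 °C − 20 °C)/0.1733 = 1470 W/m

Q' = 1470 W/m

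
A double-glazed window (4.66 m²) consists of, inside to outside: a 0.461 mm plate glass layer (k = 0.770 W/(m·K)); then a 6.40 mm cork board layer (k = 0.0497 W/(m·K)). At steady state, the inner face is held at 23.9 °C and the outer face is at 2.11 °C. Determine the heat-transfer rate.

Series thermal resistances, inner to outer:
  R_plate glass = L/(kA) = 4.61×10^-4/(0.770·4.66) = 1.285×10^-4 K/W
  R_cork board = L/(kA) = 0.00640/(0.0497·4.66) = 0.02763 K/W
ΣR = 1.285×10^-4 + 0.02763 = 0.02776 K/W
Q = ΔT/ΣR = (23.9 °C − 2.11 °C)/0.02776 = 785 W

Q = 785 W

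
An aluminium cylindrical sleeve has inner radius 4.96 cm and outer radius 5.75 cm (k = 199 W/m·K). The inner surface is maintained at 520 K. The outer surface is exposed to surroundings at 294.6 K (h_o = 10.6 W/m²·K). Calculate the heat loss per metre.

Q' = 863 W/m

Series thermal resistances, inner to outer:
  R'_aluminium = ln(0.0575/0.0496)/(2πk) = 0.1478/(2π·199) = 1.182×10^-4 m·K/W
  R'_conv,out = 1/(2πr h) = 1/(2π·0.0575·10.6) = 0.2611 m·K/W
ΣR = 1.182×10^-4 + 0.2611 = 0.2612 m·K/W
Q' = ΔT/ΣR = (520 K − 294.6 K)/0.2612 = 863 W/m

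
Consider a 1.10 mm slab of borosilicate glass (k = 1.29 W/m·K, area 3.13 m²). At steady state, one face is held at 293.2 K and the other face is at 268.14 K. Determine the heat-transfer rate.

Q = kA·ΔT/L = 1.29 × 3.13 × |293.2 K − 268.14 K| / 0.00110 = 92000 W

Q = 92.0 kW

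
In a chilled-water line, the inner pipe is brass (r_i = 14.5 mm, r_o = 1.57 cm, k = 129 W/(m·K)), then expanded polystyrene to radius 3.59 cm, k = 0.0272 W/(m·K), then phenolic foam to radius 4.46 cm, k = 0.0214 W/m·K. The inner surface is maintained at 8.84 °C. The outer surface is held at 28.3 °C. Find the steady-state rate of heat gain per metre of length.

Q' = 3.02 W/m

Series thermal resistances, inner to outer:
  R'_brass = ln(0.0157/0.0145)/(2πk) = 0.07951/(2π·129) = 9.810×10^-5 m·K/W
  R'_expanded polystyrene = ln(0.0359/0.0157)/(2πk) = 0.8271/(2π·0.0272) = 4.839 m·K/W
  R'_phenolic foam = ln(0.0446/0.0359)/(2πk) = 0.2170/(2π·0.0214) = 1.614 m·K/W
ΣR = 9.810×10^-5 + 4.839 + 1.614 = 6.453 m·K/W
Q' = ΔT/ΣR = (8.84 °C − 28.3 °C)/6.453 = -3.02 W/m
(Negative Q' ⇒ heat flows inward; heat gain = 3.02 W/m.)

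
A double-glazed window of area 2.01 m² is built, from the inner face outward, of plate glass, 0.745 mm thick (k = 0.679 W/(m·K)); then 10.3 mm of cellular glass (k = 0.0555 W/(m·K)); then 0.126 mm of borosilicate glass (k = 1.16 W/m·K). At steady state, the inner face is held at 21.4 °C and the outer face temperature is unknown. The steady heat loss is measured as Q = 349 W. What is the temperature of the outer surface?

T_out = -11.0 °C

Series resistances:
  R_plate glass = L/(kA) = 7.45×10^-4/(0.679·2.01) = 5.459×10^-4 K/W
  R_cellular glass = L/(kA) = 0.0103/(0.0555·2.01) = 0.09233 K/W
  R_borosilicate glass = L/(kA) = 1.26×10^-4/(1.16·2.01) = 5.404×10^-5 K/W
ΣR = 0.09293 K/W
ΔT = Q·ΣR = 349 × 0.09293 = 32.43 K
Heat flows outward, so T_out = T_in − ΔT = 21.4 − 32.43 = -11.0 °C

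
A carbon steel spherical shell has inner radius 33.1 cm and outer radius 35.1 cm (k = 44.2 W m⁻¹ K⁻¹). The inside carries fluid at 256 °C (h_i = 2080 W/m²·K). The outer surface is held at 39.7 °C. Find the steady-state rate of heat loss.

Q = 3.28×10^5 W

Treat each layer as a resistance in series:
  R_conv,in = 1/(4πr²h) = 1/(4π·0.331²·2080) = 3.492×10^-4 K/W
  R_carbon steel = (1/0.331 − 1/0.351)/(4πk) = 0.1721/(4π·44.2) = 3.099×10^-4 K/W
ΣR = 3.492×10^-4 + 3.099×10^-4 = 6.591×10^-4 K/W
Q = ΔT/ΣR = (256 °C − 39.7 °C)/6.591×10^-4 = 3.28×10^5 W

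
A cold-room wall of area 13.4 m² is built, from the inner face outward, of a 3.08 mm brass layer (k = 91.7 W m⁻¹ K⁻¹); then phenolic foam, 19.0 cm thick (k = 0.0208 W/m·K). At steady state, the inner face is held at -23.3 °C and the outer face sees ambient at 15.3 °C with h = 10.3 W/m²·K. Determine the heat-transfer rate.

Resistance network (inner→outer):
  R_brass = L/(kA) = 0.00308/(91.7·13.4) = 2.507×10^-6 K/W
  R_phenolic foam = L/(kA) = 0.190/(0.0208·13.4) = 0.6817 K/W
  R_conv,out = 1/(hA) = 1/(10.3·13.4) = 0.007245 K/W
ΣR = 2.507×10^-6 + 0.6817 + 0.007245 = 0.6889 K/W
Q = ΔT/ΣR = (-23.3 °C − 15.3 °C)/0.6889 = -56.0 W
(Negative Q ⇒ heat flows inward; heat gain = 56.0 W.)

Q = 56.0 W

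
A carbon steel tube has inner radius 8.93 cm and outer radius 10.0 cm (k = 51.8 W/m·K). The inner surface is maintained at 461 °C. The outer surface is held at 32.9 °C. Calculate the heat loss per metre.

Q' = 2πk·ΔT/ln(r₂/r₁) = 2π × 51.8 × 428.1 / ln(0.100/0.0893) = 1.23×10^6 W/m

Q' = 1230 kW/m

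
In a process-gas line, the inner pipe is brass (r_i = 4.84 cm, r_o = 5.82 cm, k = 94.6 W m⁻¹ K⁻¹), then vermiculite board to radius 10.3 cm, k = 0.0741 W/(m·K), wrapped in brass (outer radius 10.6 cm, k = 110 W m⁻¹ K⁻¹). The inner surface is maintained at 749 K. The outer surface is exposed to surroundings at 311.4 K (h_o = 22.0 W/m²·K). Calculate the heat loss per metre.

Treat each layer as a resistance in series:
  R'_brass = ln(0.0582/0.0484)/(2πk) = 0.1844/(2π·94.6) = 3.102×10^-4 m·K/W
  R'_vermiculite board = ln(0.103/0.0582)/(2πk) = 0.5708/(2π·0.0741) = 1.226 m·K/W
  R'_brass = ln(0.106/0.103)/(2πk) = 0.02871/(2π·110) = 4.154×10^-5 m·K/W
  R'_conv,out = 1/(2πr h) = 1/(2π·0.106·22.0) = 0.06825 m·K/W
ΣR = 3.102×10^-4 + 1.226 + 4.154×10^-5 + 0.06825 = 1.295 m·K/W
Q' = ΔT/ΣR = (749 K − 311.4 K)/1.295 = 338 W/m

Q' = 338 W/m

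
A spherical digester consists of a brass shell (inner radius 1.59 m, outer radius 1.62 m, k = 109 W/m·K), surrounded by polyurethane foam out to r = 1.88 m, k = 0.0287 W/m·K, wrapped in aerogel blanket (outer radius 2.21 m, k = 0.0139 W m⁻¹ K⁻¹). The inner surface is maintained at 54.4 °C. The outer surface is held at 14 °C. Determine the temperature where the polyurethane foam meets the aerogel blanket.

T = 40.6 °C

Series thermal resistances, inner to outer:
  R_brass = (1/1.59 − 1/1.62)/(4πk) = 0.01165/(4π·109) = 8.503×10^-6 K/W
  R_polyurethane foam = (1/1.62 − 1/1.88)/(4πk) = 0.08537/(4π·0.0287) = 0.2367 K/W
  R_aerogel blanket = (1/1.88 − 1/2.21)/(4πk) = 0.07943/(4π·0.0139) = 0.4547 K/W
ΣR = 8.503×10^-6 + 0.2367 + 0.4547 = 0.6914 K/W
Q = ΔT/ΣR = (54.4 °C − 14 °C)/0.6914 = 58.43 W
From the inner boundary to the polyurethane foam/aerogel blanket interface, ΣR_partial = 0.2367 K/W.
T_interface = T_in − Q·ΣR_partial = 54.4 °C − (58.43)(0.2367) = 40.6 °C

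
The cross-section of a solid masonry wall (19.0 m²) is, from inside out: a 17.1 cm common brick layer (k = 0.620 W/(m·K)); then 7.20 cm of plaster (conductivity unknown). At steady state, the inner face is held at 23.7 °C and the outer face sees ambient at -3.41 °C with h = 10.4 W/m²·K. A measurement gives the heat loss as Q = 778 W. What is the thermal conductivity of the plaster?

ΣR = ΔT/Q = |23.7 − -3.41|/778 = 0.03485 K/W
Known resistances:
  R_common brick = L/(kA) = 0.171/(0.620·19.0) = 0.01452 K/W
  R_conv,out = 1/(hA) = 1/(10.4·19.0) = 0.005061 K/W
R_plaster = ΣR − ΣR_known = 0.03485 − 0.01958 = 0.01527 K/W
L/(kA) = 0.01527 ⇒ k = 0.0720/(0.01527·19.0) = 0.248 W/m·K

k = 0.248 W/m·K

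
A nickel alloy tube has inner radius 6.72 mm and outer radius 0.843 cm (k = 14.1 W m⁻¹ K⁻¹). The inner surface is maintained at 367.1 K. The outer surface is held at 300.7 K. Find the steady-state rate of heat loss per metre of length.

Q' = 2πk·ΔT/ln(r₂/r₁) = 2π × 14.1 × 66.4 / ln(0.00843/0.00672) = 25900 W/m

Q' = 25900 W/m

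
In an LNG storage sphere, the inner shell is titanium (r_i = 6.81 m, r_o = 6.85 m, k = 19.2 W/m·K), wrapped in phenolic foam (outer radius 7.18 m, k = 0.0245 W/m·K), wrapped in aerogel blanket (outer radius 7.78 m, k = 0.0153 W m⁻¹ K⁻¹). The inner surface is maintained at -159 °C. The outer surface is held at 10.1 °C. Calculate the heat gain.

Treat each layer as a resistance in series:
  R_titanium = (1/6.81 − 1/6.85)/(4πk) = 8.575×10^-4/(4π·19.2) = 3.554×10^-6 K/W
  R_phenolic foam = (1/6.85 − 1/7.18)/(4πk) = 0.006710/(4π·0.0245) = 0.02179 K/W
  R_aerogel blanket = (1/7.18 − 1/7.78)/(4πk) = 0.01074/(4π·0.0153) = 0.05587 K/W
ΣR = 3.554×10^-6 + 0.02179 + 0.05587 = 0.07766 K/W
Q = ΔT/ΣR = (-159 °C − 10.1 °C)/0.07766 = -2180 W
(Negative Q ⇒ heat flows inward; heat gain = 2180 W.)

Q = 2180 W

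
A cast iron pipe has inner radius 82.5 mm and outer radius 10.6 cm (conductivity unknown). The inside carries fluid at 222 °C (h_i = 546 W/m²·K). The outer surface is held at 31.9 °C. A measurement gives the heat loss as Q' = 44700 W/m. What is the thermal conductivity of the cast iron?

k = 55.4 W/m·K

ΣR = ΔT/Q' = |222 − 31.9|/44700 = 0.004253 m·K/W
Known resistances:
  R'_conv,in = 1/(2πr h) = 1/(2π·0.0825·546) = 0.003533 m·K/W
R_cast iron = ΣR − ΣR_known = 0.004253 − 0.003533 = 7.200×10^-4 m·K/W
ln(r₂/r₁)/(2πk) = 7.200×10^-4 ⇒ k = 0.2506/(2π·7.200×10^-4) = 55.4 W/m·K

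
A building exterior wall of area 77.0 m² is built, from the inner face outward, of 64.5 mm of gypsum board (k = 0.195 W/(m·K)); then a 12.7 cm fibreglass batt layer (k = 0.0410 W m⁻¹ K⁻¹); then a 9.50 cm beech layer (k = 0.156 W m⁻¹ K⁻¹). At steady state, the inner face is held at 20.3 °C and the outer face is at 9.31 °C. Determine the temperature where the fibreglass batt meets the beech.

Treat each layer as a resistance in series:
  R_gypsum board = L/(kA) = 0.0645/(0.195·77.0) = 0.004296 K/W
  R_fibreglass batt = L/(kA) = 0.127/(0.0410·77.0) = 0.04023 K/W
  R_beech = L/(kA) = 0.0950/(0.156·77.0) = 0.007909 K/W
ΣR = 0.004296 + 0.04023 + 0.007909 = 0.05244 K/W
Q = ΔT/ΣR = (20.3 °C − 9.31 °C)/0.05244 = 209.6 W
From the inner boundary to the fibreglass batt/beech interface, ΣR_partial = 0.04453 K/W.
T_interface = T_in − Q·ΣR_partial = 20.3 °C − (209.6)(0.04453) = 11.0 °C

T = 11.0 °C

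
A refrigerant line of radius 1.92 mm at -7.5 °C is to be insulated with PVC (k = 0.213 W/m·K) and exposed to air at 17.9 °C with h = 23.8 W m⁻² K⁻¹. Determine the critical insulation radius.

r_cr = 0.895 cm

For a cylinder, r_cr = k_ins/h = 0.213/23.8 = 0.00895 m = 0.895 cm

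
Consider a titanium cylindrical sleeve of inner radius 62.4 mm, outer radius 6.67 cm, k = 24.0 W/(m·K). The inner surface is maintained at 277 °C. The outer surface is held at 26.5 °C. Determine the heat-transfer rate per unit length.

Q' = 2πk·ΔT/ln(r₂/r₁) = 2π × 24.0 × 250.5 / ln(0.0667/0.0624) = 5.67×10^5 W/m

Q' = 5.67×10^5 W/m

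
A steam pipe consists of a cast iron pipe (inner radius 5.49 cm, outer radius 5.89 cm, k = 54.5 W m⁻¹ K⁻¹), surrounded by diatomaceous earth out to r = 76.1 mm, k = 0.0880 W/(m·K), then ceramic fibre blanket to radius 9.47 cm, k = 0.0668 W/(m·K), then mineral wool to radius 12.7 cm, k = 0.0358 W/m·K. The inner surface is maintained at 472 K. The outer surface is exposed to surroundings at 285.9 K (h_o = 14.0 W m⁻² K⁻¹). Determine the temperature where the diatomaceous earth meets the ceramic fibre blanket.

Resistance network (inner→outer):
  R'_cast iron = ln(0.0589/0.0549)/(2πk) = 0.07033/(2π·54.5) = 2.054×10^-4 m·K/W
  R'_diatomaceous earth = ln(0.0761/0.0589)/(2πk) = 0.2562/(2π·0.0880) = 0.4634 m·K/W
  R'_ceramic fibre blanket = ln(0.0947/0.0761)/(2πk) = 0.2187/(2π·0.0668) = 0.5210 m·K/W
  R'_mineral wool = ln(0.127/0.0947)/(2πk) = 0.2935/(2π·0.0358) = 1.305 m·K/W
  R'_conv,out = 1/(2πr h) = 1/(2π·0.127·14.0) = 0.08951 m·K/W
ΣR = 2.054×10^-4 + 0.4634 + 0.5210 + 1.305 + 0.08951 = 2.379 m·K/W
Q' = ΔT/ΣR = (472 K − 285.9 K)/2.379 = 78.23 W/m
From the inner boundary to the diatomaceous earth/ceramic fibre blanket interface, ΣR_partial = 0.4636 m·K/W.
T_interface = T_in − Q'·ΣR_partial = 472 K − (78.23)(0.4636) = 436 K

T = 436 K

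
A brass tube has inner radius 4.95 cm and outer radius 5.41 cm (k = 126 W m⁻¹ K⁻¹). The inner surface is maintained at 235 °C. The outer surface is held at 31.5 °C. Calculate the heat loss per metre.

Q' = 2πk·ΔT/ln(r₂/r₁) = 2π × 126 × 203.5 / ln(0.0541/0.0495) = 1.81×10^6 W/m

Q' = 1.81×10^6 W/m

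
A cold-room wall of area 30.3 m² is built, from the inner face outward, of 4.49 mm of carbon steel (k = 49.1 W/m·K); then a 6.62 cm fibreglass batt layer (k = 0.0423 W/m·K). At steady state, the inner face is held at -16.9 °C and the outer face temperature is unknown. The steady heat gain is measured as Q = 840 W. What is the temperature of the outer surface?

T_out = 26.5 °C

Sum the resistances:
  R_carbon steel = L/(kA) = 0.00449/(49.1·30.3) = 3.018×10^-6 K/W
  R_fibreglass batt = L/(kA) = 0.0662/(0.0423·30.3) = 0.05165 K/W
ΣR = 0.05165 K/W
ΔT = Q·ΣR = 840 × 0.05165 = 43.39 K
Heat flows inward, so T_out = T_in + ΔT = -16.9 + 43.39 = 26.5 °C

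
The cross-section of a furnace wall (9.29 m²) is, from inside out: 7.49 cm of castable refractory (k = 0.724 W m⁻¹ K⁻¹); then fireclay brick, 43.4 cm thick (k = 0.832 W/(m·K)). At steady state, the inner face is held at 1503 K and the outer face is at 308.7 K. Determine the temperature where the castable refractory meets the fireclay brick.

T = 1305 K

Treat each layer as a resistance in series:
  R_castable refractory = L/(kA) = 0.0749/(0.724·9.29) = 0.01114 K/W
  R_fireclay brick = L/(kA) = 0.434/(0.832·9.29) = 0.05615 K/W
ΣR = 0.01114 + 0.05615 = 0.06729 K/W
Q = ΔT/ΣR = (1503 K − 308.7 K)/0.06729 = 17750 W
From the inner boundary to the castable refractory/fireclay brick interface, ΣR_partial = 0.01114 K/W.
T_interface = T_in − Q·ΣR_partial = 1503 K − (17750)(0.01114) = 1305 K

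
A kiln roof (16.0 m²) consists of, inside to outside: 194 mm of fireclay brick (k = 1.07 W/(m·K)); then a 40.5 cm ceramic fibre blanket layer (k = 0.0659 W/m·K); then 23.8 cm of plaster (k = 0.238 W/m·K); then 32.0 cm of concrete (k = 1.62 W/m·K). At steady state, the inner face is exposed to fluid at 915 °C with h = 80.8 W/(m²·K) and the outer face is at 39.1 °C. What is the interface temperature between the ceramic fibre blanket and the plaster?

Treat each layer as a resistance in series:
  R_conv,in = 1/(hA) = 1/(80.8·16.0) = 7.735×10^-4 K/W
  R_fireclay brick = L/(kA) = 0.194/(1.07·16.0) = 0.01133 K/W
  R_ceramic fibre blanket = L/(kA) = 0.405/(0.0659·16.0) = 0.3841 K/W
  R_plaster = L/(kA) = 0.238/(0.238·16.0) = 0.06250 K/W
  R_concrete = L/(kA) = 0.320/(1.62·16.0) = 0.01235 K/W
ΣR = 7.735×10^-4 + 0.01133 + 0.3841 + 0.06250 + 0.01235 = 0.4711 K/W
Q = ΔT/ΣR = (915 °C − 39.1 °C)/0.4711 = 1859 W
From the inner boundary to the ceramic fibre blanket/plaster interface, ΣR_partial = 0.3962 K/W.
T_interface = T_in − Q·ΣR_partial = 915 °C − (1859)(0.3962) = 178 °C

T = 178 °C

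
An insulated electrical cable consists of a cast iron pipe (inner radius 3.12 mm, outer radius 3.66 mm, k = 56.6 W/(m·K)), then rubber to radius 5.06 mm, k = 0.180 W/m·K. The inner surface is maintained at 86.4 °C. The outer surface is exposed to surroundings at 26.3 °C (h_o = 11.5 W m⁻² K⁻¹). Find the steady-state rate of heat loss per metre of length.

Series thermal resistances, inner to outer:
  R'_cast iron = ln(0.00366/0.00312)/(2πk) = 0.1596/(2π·56.6) = 4.489×10^-4 m·K/W
  R'_rubber = ln(0.00506/0.00366)/(2πk) = 0.3239/(2π·0.180) = 0.2864 m·K/W
  R'_conv,out = 1/(2πr h) = 1/(2π·0.00506·11.5) = 2.735 m·K/W
ΣR = 4.489×10^-4 + 0.2864 + 2.735 = 3.022 m·K/W
Q' = ΔT/ΣR = (86.4 °C − 26.3 °C)/3.022 = 19.9 W/m

Q' = 19.9 W/m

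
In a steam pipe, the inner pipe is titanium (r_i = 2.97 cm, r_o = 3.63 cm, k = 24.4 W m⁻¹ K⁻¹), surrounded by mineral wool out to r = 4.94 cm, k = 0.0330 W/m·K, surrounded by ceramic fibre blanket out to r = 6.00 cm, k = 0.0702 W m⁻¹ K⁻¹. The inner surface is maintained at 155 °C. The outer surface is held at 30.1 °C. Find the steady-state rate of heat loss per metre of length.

Q' = 64.8 W/m

Resistance network (inner→outer):
  R'_titanium = ln(0.0363/0.0297)/(2πk) = 0.2007/(2π·24.4) = 0.001309 m·K/W
  R'_mineral wool = ln(0.0494/0.0363)/(2πk) = 0.3081/(2π·0.0330) = 1.486 m·K/W
  R'_ceramic fibre blanket = ln(0.0600/0.0494)/(2πk) = 0.1944/(2π·0.0702) = 0.4407 m·K/W
ΣR = 0.001309 + 1.486 + 0.4407 = 1.928 m·K/W
Q' = ΔT/ΣR = (155 °C − 30.1 °C)/1.928 = 64.8 W/m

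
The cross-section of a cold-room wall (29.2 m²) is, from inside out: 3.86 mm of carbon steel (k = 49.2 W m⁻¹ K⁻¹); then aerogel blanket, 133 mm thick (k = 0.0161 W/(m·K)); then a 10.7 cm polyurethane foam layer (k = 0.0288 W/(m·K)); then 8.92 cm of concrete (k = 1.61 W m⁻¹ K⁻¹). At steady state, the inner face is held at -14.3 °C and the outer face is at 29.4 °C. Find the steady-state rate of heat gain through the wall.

Treat each layer as a resistance in series:
  R_carbon steel = L/(kA) = 0.00386/(49.2·29.2) = 2.687×10^-6 K/W
  R_aerogel blanket = L/(kA) = 0.133/(0.0161·29.2) = 0.2829 K/W
  R_polyurethane foam = L/(kA) = 0.107/(0.0288·29.2) = 0.1272 K/W
  R_concrete = L/(kA) = 0.0892/(1.61·29.2) = 0.001897 K/W
ΣR = 2.687×10^-6 + 0.2829 + 0.1272 + 0.001897 = 0.4120 K/W
Q = ΔT/ΣR = (-14.3 °C − 29.4 °C)/0.4120 = -106 W
(Negative Q ⇒ heat flows inward; heat gain = 106 W.)

Q = 106 W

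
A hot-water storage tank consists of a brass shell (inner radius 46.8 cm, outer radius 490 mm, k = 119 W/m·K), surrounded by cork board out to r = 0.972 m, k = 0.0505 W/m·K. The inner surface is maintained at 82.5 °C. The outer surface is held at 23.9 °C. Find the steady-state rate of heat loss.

Q = 36.7 W

Series thermal resistances, inner to outer:
  R_brass = (1/0.468 − 1/0.490)/(4πk) = 0.09594/(4π·119) = 6.415×10^-5 K/W
  R_cork board = (1/0.490 − 1/0.972)/(4πk) = 1.012/(4π·0.0505) = 1.595 K/W
ΣR = 6.415×10^-5 + 1.595 = 1.595 K/W
Q = ΔT/ΣR = (82.5 °C − 23.9 °C)/1.595 = 36.7 W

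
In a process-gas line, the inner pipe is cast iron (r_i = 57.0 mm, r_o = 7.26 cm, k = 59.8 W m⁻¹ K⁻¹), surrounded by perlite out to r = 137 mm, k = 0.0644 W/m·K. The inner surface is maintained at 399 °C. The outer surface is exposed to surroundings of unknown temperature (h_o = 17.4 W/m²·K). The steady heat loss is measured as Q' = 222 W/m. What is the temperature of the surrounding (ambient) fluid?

Series resistances:
  R'_cast iron = ln(0.0726/0.0570)/(2πk) = 0.2419/(2π·59.8) = 6.438×10^-4 m·K/W
  R'_perlite = ln(0.137/0.0726)/(2πk) = 0.6350/(2π·0.0644) = 1.569 m·K/W
  R'_conv,out = 1/(2πr h) = 1/(2π·0.137·17.4) = 0.06677 m·K/W
ΣR = 1.637 m·K/W
ΔT = Q'·ΣR = 222 × 1.637 = 363.4 K
Heat flows outward, so T_out = T_in − ΔT = 399 − 363.4 = 35.6 °C

T_out = 35.6 °C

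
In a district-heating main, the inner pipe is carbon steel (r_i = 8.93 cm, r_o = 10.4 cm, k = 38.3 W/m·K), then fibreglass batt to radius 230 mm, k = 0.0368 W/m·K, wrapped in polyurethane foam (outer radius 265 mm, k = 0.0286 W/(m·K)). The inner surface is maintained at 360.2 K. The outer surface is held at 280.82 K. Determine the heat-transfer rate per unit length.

Treat each layer as a resistance in series:
  R'_carbon steel = ln(0.104/0.0893)/(2πk) = 0.1524/(2π·38.3) = 6.333×10^-4 m·K/W
  R'_fibreglass batt = ln(0.230/0.104)/(2πk) = 0.7937/(2π·0.0368) = 3.433 m·K/W
  R'_polyurethane foam = ln(0.265/0.230)/(2πk) = 0.1417/(2π·0.0286) = 0.7883 m·K/W
ΣR = 6.333×10^-4 + 3.433 + 0.7883 = 4.222 m·K/W
Q' = ΔT/ΣR = (360.2 K − 280.82 K)/4.222 = 18.8 W/m

Q' = 18.8 W/m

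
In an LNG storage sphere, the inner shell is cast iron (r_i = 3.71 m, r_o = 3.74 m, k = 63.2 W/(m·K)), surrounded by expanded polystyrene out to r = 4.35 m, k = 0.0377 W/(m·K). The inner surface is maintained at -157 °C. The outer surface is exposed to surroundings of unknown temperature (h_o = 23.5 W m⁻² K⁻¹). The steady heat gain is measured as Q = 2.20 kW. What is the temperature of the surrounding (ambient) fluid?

T_out = 17.5 °C

Sum the resistances:
  R_cast iron = (1/3.71 − 1/3.74)/(4πk) = 0.002162/(4π·63.2) = 2.722×10^-6 K/W
  R_expanded polystyrene = (1/3.74 − 1/4.35)/(4πk) = 0.03749/(4π·0.0377) = 0.07914 K/W
  R_conv,out = 1/(4πr²h) = 1/(4π·4.35²·23.5) = 1.790×10^-4 K/W
ΣR = 0.07933 K/W
ΔT = Q·ΣR = 2200 × 0.07933 = 174.5 K
Heat flows inward, so T_out = T_in + ΔT = -157 + 174.5 = 17.5 °C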